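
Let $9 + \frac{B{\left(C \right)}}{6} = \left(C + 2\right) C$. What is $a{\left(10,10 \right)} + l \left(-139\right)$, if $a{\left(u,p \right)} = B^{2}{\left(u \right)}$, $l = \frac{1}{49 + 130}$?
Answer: $\frac{79396385}{179} \approx 4.4356 \cdot 10^{5}$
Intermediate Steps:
$l = \frac{1}{179} \approx 0.0055866$
$B{\left(C \right)} = -54 + 6 C \left(2 + C\right)$ ($B{\left(C \right)} = -54 + 6 \left(C + 2\right) C = -54 + 6 \left(2 + C\right) C = -54 + 6 C \left(2 + C\right)$)
$a{\left(u,p \right)} = \left(-54 + 6 u^{2} + 12 u\right)^{2}$
$a{\left(10,10 \right)} + l \left(-139\right) = 36 \left(-9 + 10^{2} + 2 \cdot 10\right)^{2} + \frac{1}{179} \left(-139\right) = 36 \left(-9 + 100 + 20\right)^{2} - \frac{139}{179} = 36 \cdot 111^{2} - \frac{139}{179} = 36 \cdot 12321 - \frac{139}{179} = 443556 - \frac{139}{179} = \frac{79396385}{179}$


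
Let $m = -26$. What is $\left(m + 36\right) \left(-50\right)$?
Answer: $-500$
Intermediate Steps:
$\left(m + 36\right) \left(-50\right) = \left(-26 + 36\right) \left(-50\right) = 10 \left(-50\right) = -500$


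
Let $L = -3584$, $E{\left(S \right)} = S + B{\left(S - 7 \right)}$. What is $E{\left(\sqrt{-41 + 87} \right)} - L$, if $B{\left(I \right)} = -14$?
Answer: $3570 + \sqrt{46} \approx 3576.8$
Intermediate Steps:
$E{\left(S \right)} = -14 + S$ ($E{\left(S \right)} = S - 14 = -14 + S$)
$E{\left(\sqrt{-41 + 87} \right)} - L = \left(-14 + \sqrt{-41 + 87}\right) - -3584 = \left(-14 + \sqrt{46}\right) + 3584 = 3570 + \sqrt{46}$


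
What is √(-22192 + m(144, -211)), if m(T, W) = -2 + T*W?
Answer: 3*I*√5842 ≈ 229.3*I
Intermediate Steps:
√(-22192 + m(144, -211)) = √(-22192 + (-2 + 144*(-211))) = √(-22192 + (-2 - 30384)) = √(-22192 - 30386) = √(-52578) = 3*I*√5842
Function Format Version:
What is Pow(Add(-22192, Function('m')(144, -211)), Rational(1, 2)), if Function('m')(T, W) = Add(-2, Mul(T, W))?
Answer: Mul(3, I, Pow(5842, Rational(1, 2))) ≈ Mul(229.30, I)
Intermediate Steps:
Pow(Add(-22192, Function('m')(144, -211)), Rational(1, 2)) = Pow(Add(-22192, Add(-2, Mul(144, -211))), Rational(1, 2)) = Pow(Add(-22192, Add(-2, -30384)), Rational(1, 2)) = Pow(Add(-22192, -30386), Rational(1, 2)) = Pow(-52578, Rational(1, 2)) = Mul(3, I, Pow(5842, Rational(1, 2)))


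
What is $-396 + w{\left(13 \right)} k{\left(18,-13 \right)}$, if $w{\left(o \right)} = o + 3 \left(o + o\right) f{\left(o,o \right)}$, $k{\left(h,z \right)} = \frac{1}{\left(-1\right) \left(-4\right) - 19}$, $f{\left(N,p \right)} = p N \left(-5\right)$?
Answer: $\frac{59957}{15} \approx 3997.1$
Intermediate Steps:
$f{\left(N,p \right)} = - 5 N p$ ($f{\left(N,p \right)} = N p \left(-5\right) = - 5 N p$)
$k{\left(h,z \right)} = - \frac{1}{15}$ ($k{\left(h,z \right)} = \frac{1}{4 - 19} = \frac{1}{-15} = - \frac{1}{15}$)
$w{\left(o \right)} = o - 30 o^{3}$ ($w{\left(o \right)} = o + 3 \left(o + o\right) \left(- 5 o o\right) = o + 3 \cdot 2 o \left(- 5 o^{2}\right) = o + 3 \left(- 10 o^{3}\right) = o - 30 o^{3}$)
$-396 + w{\left(13 \right)} k{\left(18,-13 \right)} = -396 + \left(13 - 30 \cdot 13^{3}\right) \left(- \frac{1}{15}\right) = -396 + \left(13 - 65910\right) \left(- \frac{1}{15}\right) = -396 - - \frac{65897}{15} = -396 + \frac{65897}{15} = \frac{59957}{15}$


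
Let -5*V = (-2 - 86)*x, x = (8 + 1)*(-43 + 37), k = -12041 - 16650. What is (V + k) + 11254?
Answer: -91937/5 ≈ -18387.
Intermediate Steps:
k = -28691
x = -54 (x = 9*(-6) = -54)
V = -4752/5 (V = -(-2 - 86)*(-54)/5 = -(-88)*(-54)/5 = -⅕*4752 = -4752/5 ≈ -950.40)
(V + k) + 11254 = (-4752/5 - 28691) + 11254 = -148207/5 + 11254 = -91937/5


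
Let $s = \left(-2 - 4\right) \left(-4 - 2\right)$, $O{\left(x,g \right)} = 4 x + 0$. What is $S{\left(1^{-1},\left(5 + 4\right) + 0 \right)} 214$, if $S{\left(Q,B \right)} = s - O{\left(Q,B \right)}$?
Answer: $6848$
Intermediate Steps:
$O{\left(x,g \right)} = 4 x$
$s = 36$ ($s = \left(-6\right) \left(-6\right) = 36$)
$S{\left(Q,B \right)} = 36 - 4 Q$
$S{\left(1^{-1},\left(5 + 4\right) + 0 \right)} 214 = \left(36 - \frac{4}{1}\right) 214 = \left(36 - 4\right) 214 = 32 \cdot 214 = 6848$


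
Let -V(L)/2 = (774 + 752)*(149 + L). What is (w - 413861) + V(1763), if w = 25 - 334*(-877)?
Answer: -5956342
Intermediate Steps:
V(L) = -454748 - 3052*L (V(L) = -2*(774 + 752)*(149 + L) = -3052*(149 + L) = -2*(227374 + 1526*L) = -454748 - 3052*L)
w = 292943 (w = 25 + 292918 = 292943)
(w - 413861) + V(1763) = (292943 - 413861) + (-454748 - 3052*1763) = -120918 + (-454748 - 5380676) = -120918 - 5835424 = -5956342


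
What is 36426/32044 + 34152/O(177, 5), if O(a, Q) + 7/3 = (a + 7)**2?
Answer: 3491280525/1627210342 ≈ 2.1456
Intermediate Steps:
O(a, Q) = -7/3 + (7 + a)**2 (O(a, Q) = -7/3 + (a + 7)**2 = -7/3 + (7 + a)**2)
36426/32044 + 34152/O(177, 5) = 36426/32044 + 34152/(-7/3 + (7 + 177)**2) = 36426*(1/32044) + 34152/(-7/3 + 184**2) = 18213/16022 + 34152/(-7/3 + 33856) = 18213/16022 + 34152/(101561/3) = 18213/16022 + 34152*(3/101561) = 18213/16022 + 102456/101561 = 3491280525/1627210342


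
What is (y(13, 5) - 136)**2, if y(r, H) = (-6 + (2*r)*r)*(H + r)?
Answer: 34105600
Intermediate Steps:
y(r, H) = (-6 + 2*r**2)*(H + r)
(y(13, 5) - 136)**2 = ((-6*5 - 6*13 + 2*13**3 + 2*5*13**2) - 136)**2 = ((-30 - 78 + 2*2197 + 2*5*169) - 136)**2 = ((-30 - 78 + 4394 + 1690) - 136)**2 = (5976 - 136)**2 = 5840**2 = 34105600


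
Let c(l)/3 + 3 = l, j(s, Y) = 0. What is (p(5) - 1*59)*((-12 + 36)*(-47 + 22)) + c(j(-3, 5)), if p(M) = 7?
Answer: 31191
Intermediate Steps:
c(l) = -9 + 3*l
(p(5) - 1*59)*((-12 + 36)*(-47 + 22)) + c(j(-3, 5)) = (7 - 1*59)*((-12 + 36)*(-47 + 22)) + (-9 + 3*0) = (7 - 59)*(24*(-25)) + (-9 + 0) = -52*(-600) - 9 = 31200 - 9 = 31191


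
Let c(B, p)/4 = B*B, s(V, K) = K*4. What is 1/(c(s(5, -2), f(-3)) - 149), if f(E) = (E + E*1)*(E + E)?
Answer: 1/107 ≈ 0.0093458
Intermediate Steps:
s(V, K) = 4*K
f(E) = 4*E² (f(E) = (E + E)*(2*E) = (2*E)*(2*E) = 4*E²)
c(B, p) = 4*B² (c(B, p) = 4*(B*B) = 4*B²)
1/(c(s(5, -2), f(-3)) - 149) = 1/(4*(4*(-2))² - 149) = 1/(4*(-8)² - 149) = 1/(4*64 - 149) = 1/(256 - 149) = 1/107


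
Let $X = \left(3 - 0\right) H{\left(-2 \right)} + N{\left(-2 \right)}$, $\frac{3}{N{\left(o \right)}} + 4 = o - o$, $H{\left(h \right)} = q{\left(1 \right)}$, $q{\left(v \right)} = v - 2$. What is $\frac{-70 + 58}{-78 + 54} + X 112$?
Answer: $- \frac{839}{2} \approx -419.5$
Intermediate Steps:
$q{\left(v \right)} = -2 + v$ ($q{\left(v \right)} = v - 2 = -2 + v$)
$H{\left(h \right)} = -1$ ($H{\left(h \right)} = -2 + 1 = -1$)
$N{\left(o \right)} = - \frac{3}{4}$ ($N{\left(o \right)} = \frac{3}{-4 + \left(o - o\right)} = \frac{3}{-4 + 0} = \frac{3}{-4} = 3 \left(- \frac{1}{4}\right) = - \frac{3}{4}$)
$X = - \frac{15}{4}$ ($X = \left(3 - 0\right) \left(-1\right) - \frac{3}{4} = \left(3 + 0\right) \left(-1\right) - \frac{3}{4} = 3 \left(-1\right) - \frac{3}{4} = -3 - \frac{3}{4} = - \frac{15}{4} \approx -3.75$)
$\frac{-70 + 58}{-78 + 54} + X 112 = \frac{-70 + 58}{-78 + 54} - 420 = - \frac{12}{-24} - 420 = \left(-12\right) \left(- \frac{1}{24}\right) - 420 = \frac{1}{2} - 420 = - \frac{839}{2}$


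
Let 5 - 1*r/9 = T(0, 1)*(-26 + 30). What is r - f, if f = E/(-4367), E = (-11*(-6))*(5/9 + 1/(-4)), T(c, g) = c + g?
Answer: 21449/2382 ≈ 9.0046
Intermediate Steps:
r = 9 (r = 45 - 9*(0 + 1)*(-26 + 30) = 45 - 9*4 = 45 - 36 = 9)
E = 121/6 (E = 66*(5*(⅑) + 1*(-¼)) = 66*(5/9 - ¼) = 66*(11/36) = 121/6 ≈ 20.167)
f = -11/2382 (f = (121/6)/(-4367) = (121/6)*(-1/4367) = -11/2382 ≈ -0.0046180)
r - f = 9 - 1*(-11/2382) = 9 + 11/2382 = 21449/2382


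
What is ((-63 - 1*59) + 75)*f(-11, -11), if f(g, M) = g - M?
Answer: 0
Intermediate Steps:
((-63 - 1*59) + 75)*f(-11, -11) = ((-63 - 1*59) + 75)*(-11 - 1*(-11)) = ((-63 - 59) + 75)*(-11 + 11) = (-122 + 75)*0 = -47*0 = 0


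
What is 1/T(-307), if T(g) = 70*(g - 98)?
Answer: -1/28350 ≈ -3.5273e-5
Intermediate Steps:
T(g) = -6860 + 70*g (T(g) = 70*(-98 + g) = -6860 + 70*g)
1/T(-307) = 1/(-6860 + 70*(-307)) = 1/(-6860 - 21490) = 1/(-28350) = -1/28350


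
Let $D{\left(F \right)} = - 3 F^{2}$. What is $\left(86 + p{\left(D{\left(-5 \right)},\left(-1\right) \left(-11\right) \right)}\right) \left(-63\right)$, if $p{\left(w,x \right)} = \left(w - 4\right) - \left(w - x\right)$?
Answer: $-5859$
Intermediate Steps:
$p{\left(w,x \right)} = -4 + x$ ($p{\left(w,x \right)} = \left(-4 + w\right) - \left(w - x\right) = -4 + x$)
$\left(86 + p{\left(D{\left(-5 \right)},\left(-1\right) \left(-11\right) \right)}\right) \left(-63\right) = \left(86 - -7\right) \left(-63\right) = \left(86 + \left(-4 + 11\right)\right) \left(-63\right) = \left(86 + 7\right) \left(-63\right) = 93 \left(-63\right) = -5859$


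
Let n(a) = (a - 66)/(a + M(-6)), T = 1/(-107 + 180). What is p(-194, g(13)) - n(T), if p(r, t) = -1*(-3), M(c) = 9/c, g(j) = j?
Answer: -8983/217 ≈ -41.396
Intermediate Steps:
p(r, t) = 3
T = 1/73 ≈ 0.013699
n(a) = (-66 + a)/(-3/2 + a) (n(a) = (a - 66)/(a + 9/(-6)) = (-66 + a)/(a + 9*(-⅙)) = (-66 + a)/(a - 3/2) = (-66 + a)/(-3/2 + a))
p(-194, g(13)) - n(T) = 3 - 2*(-66 + 1/73)/(-3 + 2*(1/73)) = 3 - 2*(-4817)/((-3 + 2/73)*73) = 3 - 2*(-4817)/((-217/73)*73) = 3 - 2*(-73)*(-4817)/(217*73) = 3 - 1*9634/217 = 3 - 9634/217 = -8983/217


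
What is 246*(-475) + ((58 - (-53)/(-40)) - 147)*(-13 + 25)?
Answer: -1179339/10 ≈ -1.1793e+5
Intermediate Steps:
246*(-475) + ((58 - (-53)/(-40)) - 147)*(-13 + 25) = -116850 + ((58 - (-53)*(-1)/40) - 147)*12 = -116850 + ((58 - 1*53/40) - 147)*12 = -116850 + ((58 - 53/40) - 147)*12 = -116850 + (2267/40 - 147)*12 = -116850 - 3613/40*12 = -116850 - 10839/10 = -1179339/10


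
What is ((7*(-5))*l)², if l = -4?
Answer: 19600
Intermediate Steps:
((7*(-5))*l)² = ((7*(-5))*(-4))² = (-35*(-4))² = 140² = 19600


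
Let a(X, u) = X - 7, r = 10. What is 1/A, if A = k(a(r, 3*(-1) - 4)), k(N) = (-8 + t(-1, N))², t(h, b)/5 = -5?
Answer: 1/1089 ≈ 0.00091827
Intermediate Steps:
t(h, b) = -25 (t(h, b) = 5*(-5) = -25)
a(X, u) = -7 + X
k(N) = 1089 (k(N) = (-8 - 25)² = (-33)² = 1089)
A = 1089
1/A = 1/1089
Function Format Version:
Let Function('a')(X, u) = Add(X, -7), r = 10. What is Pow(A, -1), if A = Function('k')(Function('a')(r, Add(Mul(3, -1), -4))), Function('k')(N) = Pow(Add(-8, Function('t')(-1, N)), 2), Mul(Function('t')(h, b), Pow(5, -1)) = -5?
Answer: Rational(1, 1089) ≈ 0.00091827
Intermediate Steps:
Function('t')(h, b) = -25 (Function('t')(h, b) = Mul(5, -5) = -25)
Function('a')(X, u) = Add(-7, X)
Function('k')(N) = 1089 (Function('k')(N) = Pow(Add(-8, -25), 2) = Pow(-33, 2) = 1089)
A = 1089
Pow(A, -1) = Pow(1089, -1) = Rational(1, 1089)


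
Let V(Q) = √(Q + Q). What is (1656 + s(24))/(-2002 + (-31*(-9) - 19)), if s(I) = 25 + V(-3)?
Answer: -1681/1742 - I*√6/1742 ≈ -0.96498 - 0.0014061*I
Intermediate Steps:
V(Q) = √2*√Q (V(Q) = √(2*Q) = √2*√Q)
s(I) = 25 + I*√6 (s(I) = 25 + √2*√(-3) = 25 + √2*(I*√3) = 25 + I*√6)
(1656 + s(24))/(-2002 + (-31*(-9) - 19)) = (1656 + (25 + I*√6))/(-2002 + (-31*(-9) - 19)) = (1681 + I*√6)/(-2002 + (279 - 19)) = (1681 + I*√6)/(-2002 + 260) = (1681 + I*√6)/(-1742) = (1681 + I*√6)*(-1/1742) = -1681/1742 - I*√6/1742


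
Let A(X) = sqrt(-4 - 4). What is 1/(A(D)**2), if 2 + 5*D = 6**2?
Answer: -1/8 ≈ -0.12500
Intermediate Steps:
D = 34/5 (D = -2/5 + (1/5)*6**2 = -2/5 + (1/5)*36 = -2/5 + 36/5 = 34/5 ≈ 6.8000)
A(X) = 2*I*sqrt(2) (A(X) = sqrt(-8) = 2*I*sqrt(2))
1/(A(D)**2) = 1/((2*I*sqrt(2))**2) = 1/(-8) = -1/8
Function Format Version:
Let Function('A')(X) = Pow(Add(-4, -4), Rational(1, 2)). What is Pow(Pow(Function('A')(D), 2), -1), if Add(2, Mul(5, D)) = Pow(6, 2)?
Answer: Rational(-1, 8) ≈ -0.12500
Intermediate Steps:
D = Rational(34, 5) (D = Add(Rational(-2, 5), Mul(Rational(1, 5), Pow(6, 2))) = Add(Rational(-2, 5), Mul(Rational(1, 5), 36)) = Add(Rational(-2, 5), Rational(36, 5)) = Rational(34, 5) ≈ 6.8000)
Function('A')(X) = Mul(2, I, Pow(2, Rational(1, 2))) (Function('A')(X) = Pow(-8, Rational(1, 2)) = Mul(2, I, Pow(2, Rational(1, 2))))
Pow(Pow(Function('A')(D), 2), -1) = Pow(Pow(Mul(2, I, Pow(2, Rational(1, 2))), 2), -1) = Pow(-8, -1) = Rational(-1, 8)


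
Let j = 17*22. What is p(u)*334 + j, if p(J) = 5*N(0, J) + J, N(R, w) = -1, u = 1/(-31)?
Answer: -40510/31 ≈ -1306.8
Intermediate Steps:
u = -1/31 ≈ -0.032258
j = 374
p(J) = -5 + J (p(J) = 5*(-1) + J = -5 + J)
p(u)*334 + j = (-5 - 1/31)*334 + 374 = -156/31*334 + 374 = -52104/31 + 374 = -40510/31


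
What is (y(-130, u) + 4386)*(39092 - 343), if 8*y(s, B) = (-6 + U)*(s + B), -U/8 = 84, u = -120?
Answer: 1981895103/2 ≈ 9.9095e+8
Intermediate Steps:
U = -672 (U = -8*84 = -672)
y(s, B) = -339*B/4 - 339*s/4 (y(s, B) = ((-6 - 672)*(s + B))/8 = (-678*(B + s))/8 = (-678*B - 678*s)/8 = -339*B/4 - 339*s/4)
(y(-130, u) + 4386)*(39092 - 343) = ((-339/4*(-120) - 339/4*(-130)) + 4386)*(39092 - 343) = ((10170 + 22035/2) + 4386)*38749 = (42375/2 + 4386)*38749 = (51147/2)*38749 = 1981895103/2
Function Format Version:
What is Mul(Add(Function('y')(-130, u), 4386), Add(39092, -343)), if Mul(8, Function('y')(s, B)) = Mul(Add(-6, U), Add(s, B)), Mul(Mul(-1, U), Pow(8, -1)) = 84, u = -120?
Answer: Rational(1981895103, 2) ≈ 9.9095e+8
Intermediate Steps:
U = -672 (U = Mul(-8, 84) = -672)
Function('y')(s, B) = Add(Mul(Rational(-339, 4), B), Mul(Rational(-339, 4), s)) (Function('y')(s, B) = Mul(Rational(1, 8), Mul(Add(-6, -672), Add(s, B))) = Mul(Rational(1, 8), Mul(-678, Add(B, s))) = Mul(Rational(1, 8), Add(Mul(-678, B), Mul(-678, s))) = Add(Mul(Rational(-339, 4), B), Mul(Rational(-339, 4), s)))
Mul(Add(Function('y')(-130, u), 4386), Add(39092, -343)) = Mul(Add(Add(Mul(Rational(-339, 4), -120), Mul(Rational(-339, 4), -130)), 4386), Add(39092, -343)) = Mul(Add(Add(10170, Rational(22035, 2)), 4386), 38749) = Mul(Add(Rational(42375, 2), 4386), 38749) = Mul(Rational(51147, 2), 38749) = Rational(1981895103, 2)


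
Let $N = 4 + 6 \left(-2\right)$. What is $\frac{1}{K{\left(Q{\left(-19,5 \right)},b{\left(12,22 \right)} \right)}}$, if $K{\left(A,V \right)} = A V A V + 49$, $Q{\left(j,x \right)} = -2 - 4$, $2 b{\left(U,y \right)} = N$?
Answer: $\frac{1}{625} \approx 0.0016$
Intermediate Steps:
$N = -8$ ($N = 4 - 12 = -8$)
$b{\left(U,y \right)} = -4$ ($b{\left(U,y \right)} = \frac{1}{2} \left(-8\right) = -4$)
$Q{\left(j,x \right)} = -6$ ($Q{\left(j,x \right)} = -2 - 4 = -6$)
$K{\left(A,V \right)} = 49 + A^{2} V^{2}$ ($K{\left(A,V \right)} = V A^{2} V + 49 = A^{2} V^{2} + 49 = 49 + A^{2} V^{2}$)
$\frac{1}{K{\left(Q{\left(-19,5 \right)},b{\left(12,22 \right)} \right)}} = \frac{1}{49 + \left(-6\right)^{2} \left(-4\right)^{2}} = \frac{1}{49 + 36 \cdot 16} = \frac{1}{49 + 576} = \frac{1}{625}$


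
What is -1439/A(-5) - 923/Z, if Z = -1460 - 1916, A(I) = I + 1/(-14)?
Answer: 68078429/239696 ≈ 284.02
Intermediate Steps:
A(I) = -1/14 + I (A(I) = I - 1/14 = -1/14 + I)
Z = -3376
-1439/A(-5) - 923/Z = -1439/(-1/14 - 5) - 923/(-3376) = -1439/(-71/14) - 923*(-1/3376) = -1439*(-14/71) + 923/3376 = 20146/71 + 923/3376 = 68078429/239696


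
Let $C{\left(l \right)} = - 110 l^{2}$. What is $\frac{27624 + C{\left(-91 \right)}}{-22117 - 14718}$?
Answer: $\frac{883286}{36835} \approx 23.98$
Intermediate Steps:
$\frac{27624 + C{\left(-91 \right)}}{-22117 - 14718} = \frac{27624 - 110 \left(-91\right)^{2}}{-22117 - 14718} = \frac{27624 - 910910}{-36835} = \left(27624 - 910910\right) \left(- \frac{1}{36835}\right) = \left(-883286\right) \left(- \frac{1}{36835}\right) = \frac{883286}{36835}$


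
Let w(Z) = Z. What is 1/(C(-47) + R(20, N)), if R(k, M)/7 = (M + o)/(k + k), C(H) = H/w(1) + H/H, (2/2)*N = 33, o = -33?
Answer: -1/46 ≈ -0.021739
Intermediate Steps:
N = 33
C(H) = 1 + H (C(H) = H/1 + H/H = H*1 + 1 = H + 1 = 1 + H)
R(k, M) = 7*(-33 + M)/(2*k) (R(k, M) = 7*((M - 33)/(k + k)) = 7*((-33 + M)/((2*k))) = 7*((-33 + M)*(1/(2*k))) = 7*((-33 + M)/(2*k)) = 7*(-33 + M)/(2*k))
1/(C(-47) + R(20, N)) = 1/((1 - 47) + (7/2)*(-33 + 33)/20) = 1/(-46 + (7/2)*(1/20)*0) = 1/(-46 + 0) = 1/(-46) = -1/46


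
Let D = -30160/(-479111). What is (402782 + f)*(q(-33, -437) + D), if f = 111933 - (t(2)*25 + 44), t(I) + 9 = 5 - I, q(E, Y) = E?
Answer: -8124134334963/479111 ≈ -1.6957e+7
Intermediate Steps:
D = 30160/479111 (D = -30160*(-1/479111) = 30160/479111 ≈ 0.062950)
t(I) = -4 - I (t(I) = -9 + (5 - I) = -4 - I)
f = 112039 (f = 111933 - ((-4 - 1*2)*25 + 44) = 111933 - ((-4 - 2)*25 + 44) = 111933 - (-6*25 + 44) = 111933 - (-150 + 44) = 111933 - 1*(-106) = 111933 + 106 = 112039)
(402782 + f)*(q(-33, -437) + D) = (402782 + 112039)*(-33 + 30160/479111) = 514821*(-15780503/479111) = -8124134334963/479111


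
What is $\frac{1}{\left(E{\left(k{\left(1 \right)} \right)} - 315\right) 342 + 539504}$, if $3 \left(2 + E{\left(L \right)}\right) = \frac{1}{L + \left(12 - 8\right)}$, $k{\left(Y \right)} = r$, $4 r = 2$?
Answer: $\frac{3}{1293346} \approx 2.3196 \cdot 10^{-6}$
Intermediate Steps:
$r = \frac{1}{2}$ ($r = \frac{1}{4} \cdot 2 = \frac{1}{2} \approx 0.5$)
$k{\left(Y \right)} = \frac{1}{2}$
$E{\left(L \right)} = -2 + \frac{1}{3 \left(4 + L\right)}$ ($E{\left(L \right)} = -2 + \frac{1}{3 \left(L + \left(12 - 8\right)\right)} = -2 + \frac{1}{3 \left(L + 4\right)} = -2 + \frac{1}{3 \left(4 + L\right)}$)
$\frac{1}{\left(E{\left(k{\left(1 \right)} \right)} - 315\right) 342 + 539504} = \frac{1}{\left(\frac{-23 - 3}{3 \left(4 + \frac{1}{2}\right)} - 315\right) 342 + 539504} = \frac{1}{\left(\frac{-23 - 3}{3 \cdot \frac{9}{2}} - 315\right) 342 + 539504} = \frac{1}{\left(\frac{1}{3} \cdot \frac{2}{9} \left(-26\right) - 315\right) 342 + 539504} = \frac{1}{\left(- \frac{52}{27} - 315\right) 342 + 539504} = \frac{1}{\left(- \frac{8557}{27}\right) 342 + 539504} = \frac{1}{- \frac{325166}{3} + 539504} = \frac{1}{\frac{1293346}{3}} = \frac{3}{1293346}$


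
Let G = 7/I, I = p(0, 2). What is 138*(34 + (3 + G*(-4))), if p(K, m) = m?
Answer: 3174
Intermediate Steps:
I = 2
G = 7/2 ≈ 3.5000
138*(34 + (3 + G*(-4))) = 138*(34 + (3 + (7/2)*(-4))) = 138*(34 + (3 - 14)) = 138*(34 - 11) = 138*23 = 3174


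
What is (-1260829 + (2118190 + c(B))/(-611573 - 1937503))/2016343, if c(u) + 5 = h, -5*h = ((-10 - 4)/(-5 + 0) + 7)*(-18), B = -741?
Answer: -11478396650801/18356469818100 ≈ -0.62531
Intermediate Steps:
h = 882/25 (h = -((-10 - 4)/(-5 + 0) + 7)*(-18)/5 = -(-14/(-5) + 7)*(-18)/5 = -(-14*(-⅕) + 7)*(-18)/5 = -(14/5 + 7)*(-18)/5 = -49*(-18)/25 = -⅕*(-882/5) = 882/25 ≈ 35.280)
c(u) = 757/25 (c(u) = -5 + 882/25 = 757/25)
(-1260829 + (2118190 + c(B))/(-611573 - 1937503))/2016343 = (-1260829 + (2118190 + 757/25)/(-611573 - 1937503))/2016343 = (-1260829 + (52955507/25)/(-2549076))*(1/2016343) = (-1260829 + (52955507/25)*(-1/2549076))*(1/2016343) = (-1260829 - 52955507/63726900)*(1/2016343) = -80348776555607/63726900*1/2016343 = -11478396650801/18356469818100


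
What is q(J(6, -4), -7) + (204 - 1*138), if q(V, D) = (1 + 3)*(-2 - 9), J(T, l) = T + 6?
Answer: 22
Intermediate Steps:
J(T, l) = 6 + T
q(V, D) = -44 (q(V, D) = 4*(-11) = -44)
q(J(6, -4), -7) + (204 - 1*138) = -44 + (204 - 1*138) = -44 + (204 - 138) = -44 + 66 = 22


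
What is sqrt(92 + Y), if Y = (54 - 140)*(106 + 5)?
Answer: I*sqrt(9454) ≈ 97.232*I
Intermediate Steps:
Y = -9546 (Y = -86*111 = -9546)
sqrt(92 + Y) = sqrt(92 - 9546) = sqrt(-9454) = I*sqrt(9454)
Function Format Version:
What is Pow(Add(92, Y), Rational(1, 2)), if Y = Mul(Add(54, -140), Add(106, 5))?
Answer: Mul(I, Pow(9454, Rational(1, 2))) ≈ Mul(97.232, I)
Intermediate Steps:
Y = -9546 (Y = Mul(-86, 111) = -9546)
Pow(Add(92, Y), Rational(1, 2)) = Pow(Add(92, -9546), Rational(1, 2)) = Pow(-9454, Rational(1, 2)) = Mul(I, Pow(9454, Rational(1, 2)))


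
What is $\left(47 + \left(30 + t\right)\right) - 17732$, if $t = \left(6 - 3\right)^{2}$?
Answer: $-17646$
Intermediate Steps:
$t = 9$ ($t = 3^{2} = 9$)
$\left(47 + \left(30 + t\right)\right) - 17732 = \left(47 + \left(30 + 9\right)\right) - 17732 = \left(47 + 39\right) - 17732 = 86 - 17732 = -17646$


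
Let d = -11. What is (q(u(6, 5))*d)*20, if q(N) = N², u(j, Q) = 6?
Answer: -7920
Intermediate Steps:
(q(u(6, 5))*d)*20 = (6²*(-11))*20 = (36*(-11))*20 = -396*20 = -7920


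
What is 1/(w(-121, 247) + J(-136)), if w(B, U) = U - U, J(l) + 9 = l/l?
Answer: -⅛ ≈ -0.12500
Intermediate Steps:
J(l) = -8 (J(l) = -9 + l/l = -9 + 1 = -8)
w(B, U) = 0
1/(w(-121, 247) + J(-136)) = 1/(0 - 8) = 1/(-8) = -⅛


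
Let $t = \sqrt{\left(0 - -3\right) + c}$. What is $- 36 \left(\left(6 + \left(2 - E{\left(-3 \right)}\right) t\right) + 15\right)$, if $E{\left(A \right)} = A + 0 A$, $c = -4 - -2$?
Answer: $-936$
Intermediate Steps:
$c = -2$ ($c = -4 + 2 = -2$)
$E{\left(A \right)} = A$ ($E{\left(A \right)} = A + 0 = A$)
$t = 1$ ($t = \sqrt{\left(0 - -3\right) - 2} = \sqrt{\left(0 + 3\right) - 2} = \sqrt{3 - 2} = \sqrt{1} = 1$)
$- 36 \left(\left(6 + \left(2 - E{\left(-3 \right)}\right) t\right) + 15\right) = - 36 \left(\left(6 + \left(2 - -3\right) 1\right) + 15\right) = - 36 \left(\left(6 + \left(2 + 3\right) 1\right) + 15\right) = - 36 \left(\left(6 + 5 \cdot 1\right) + 15\right) = - 36 \left(\left(6 + 5\right) + 15\right) = - 36 \left(11 + 15\right) = \left(-36\right) 26 = -936$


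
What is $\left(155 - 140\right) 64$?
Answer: $960$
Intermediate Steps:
$\left(155 - 140\right) 64 = 15 \cdot 64 = 960$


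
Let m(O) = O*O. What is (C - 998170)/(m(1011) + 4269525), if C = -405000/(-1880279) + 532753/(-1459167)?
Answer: -2738620615200947897/14518377280764228078 ≈ -0.18863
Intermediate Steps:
m(O) = O**2
C = -410761643087/2743641067593 (C = -405000*(-1/1880279) + 532753*(-1/1459167) = 405000/1880279 - 532753/1459167 = -410761643087/2743641067593 ≈ -0.14971)
(C - 998170)/(m(1011) + 4269525) = (-410761643087/2743641067593 - 998170)/(1011**2 + 4269525) = -2738620615200947897/(2743641067593*(1022121 + 4269525)) = -2738620615200947897/2743641067593/5291646 = -2738620615200947897/2743641067593*1/5291646 = -2738620615200947897/14518377280764228078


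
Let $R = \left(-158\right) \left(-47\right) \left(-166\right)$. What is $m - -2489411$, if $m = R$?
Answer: $1256695$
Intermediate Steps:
$R = -1232716$ ($R = 7426 \left(-166\right) = -1232716$)
$m = -1232716$
$m - -2489411 = -1232716 - -2489411 = -1232716 + 2489411 = 1256695$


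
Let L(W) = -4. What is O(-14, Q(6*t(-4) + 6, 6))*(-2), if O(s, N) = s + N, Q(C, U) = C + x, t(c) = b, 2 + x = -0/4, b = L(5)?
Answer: 68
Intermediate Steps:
b = -4
x = -2 (x = -2 - 0/4 = -2 - 1*0 = -2 + 0 = -2)
t(c) = -4
Q(C, U) = -2 + C (Q(C, U) = C - 2 = -2 + C)
O(s, N) = N + s
O(-14, Q(6*t(-4) + 6, 6))*(-2) = ((-2 + (6*(-4) + 6)) - 14)*(-2) = ((-2 + (-24 + 6)) - 14)*(-2) = ((-2 - 18) - 14)*(-2) = (-20 - 14)*(-2) = -34*(-2) = 68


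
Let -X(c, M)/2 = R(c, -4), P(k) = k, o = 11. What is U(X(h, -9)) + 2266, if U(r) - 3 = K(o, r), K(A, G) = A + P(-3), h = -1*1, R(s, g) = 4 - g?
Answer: 2277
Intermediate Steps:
h = -1
X(c, M) = -16 (X(c, M) = -2*(4 - 1*(-4)) = -2*(4 + 4) = -2*8 = -16)
K(A, G) = -3 + A (K(A, G) = A - 3 = -3 + A)
U(r) = 11 (U(r) = 3 + (-3 + 11) = 3 + 8 = 11)
U(X(h, -9)) + 2266 = 11 + 2266 = 2277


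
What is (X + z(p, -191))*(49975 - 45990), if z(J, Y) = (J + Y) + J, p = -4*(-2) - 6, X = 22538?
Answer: 89068735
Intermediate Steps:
p = 2 (p = 8 - 6 = 2)
z(J, Y) = Y + 2*J
(X + z(p, -191))*(49975 - 45990) = (22538 + (-191 + 2*2))*(49975 - 45990) = (22538 + (-191 + 4))*3985 = (22538 - 187)*3985 = 22351*3985 = 89068735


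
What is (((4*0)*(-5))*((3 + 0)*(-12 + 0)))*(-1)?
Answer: 0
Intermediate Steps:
(((4*0)*(-5))*((3 + 0)*(-12 + 0)))*(-1) = ((0*(-5))*(3*(-12)))*(-1) = (0*(-36))*(-1) = 0*(-1) = 0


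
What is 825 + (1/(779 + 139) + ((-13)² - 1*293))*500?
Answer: -28079075/459 ≈ -61174.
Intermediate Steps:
825 + (1/(779 + 139) + ((-13)² - 1*293))*500 = 825 + (1/918 + (169 - 293))*500 = 825 + (1/918 - 124)*500 = 825 - 113831/918*500 = 825 - 28457750/459 = -28079075/459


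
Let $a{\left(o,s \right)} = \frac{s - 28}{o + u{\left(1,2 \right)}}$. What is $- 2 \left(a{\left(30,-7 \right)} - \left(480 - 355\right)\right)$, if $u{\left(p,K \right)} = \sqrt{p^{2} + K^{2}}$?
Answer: $\frac{45170}{179} - \frac{14 \sqrt{5}}{179} \approx 252.17$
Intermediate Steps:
$u{\left(p,K \right)} = \sqrt{K^{2} + p^{2}}$
$a{\left(o,s \right)} = \frac{-28 + s}{o + \sqrt{5}}$ ($a{\left(o,s \right)} = \frac{s - 28}{o + \sqrt{2^{2} + 1^{2}}} = \frac{-28 + s}{o + \sqrt{4 + 1}} = \frac{-28 + s}{o + \sqrt{5}}$)
$- 2 \left(a{\left(30,-7 \right)} - \left(480 - 355\right)\right) = - 2 \left(\frac{-28 - 7}{30 + \sqrt{5}} - \left(480 - 355\right)\right) = - 2 \left(\frac{1}{30 + \sqrt{5}} \left(-35\right) - 125\right) = - 2 \left(- \frac{35}{30 + \sqrt{5}} - 125\right) = - 2 \left(-125 - \frac{35}{30 + \sqrt{5}}\right) = 250 + \frac{70}{30 + \sqrt{5}}$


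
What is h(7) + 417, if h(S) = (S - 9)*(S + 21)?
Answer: 361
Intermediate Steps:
h(S) = (-9 + S)*(21 + S)
h(7) + 417 = (-189 + 7**2 + 12*7) + 417 = (-189 + 49 + 84) + 417 = -56 + 417 = 361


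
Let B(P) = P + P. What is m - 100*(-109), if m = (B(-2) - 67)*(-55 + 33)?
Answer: 12462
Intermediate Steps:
B(P) = 2*P
m = 1562 (m = (2*(-2) - 67)*(-55 + 33) = (-4 - 67)*(-22) = -71*(-22) = 1562)
m - 100*(-109) = 1562 - 100*(-109) = 1562 + 10900 = 12462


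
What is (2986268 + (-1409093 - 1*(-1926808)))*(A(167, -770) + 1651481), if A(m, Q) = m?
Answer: 5787346513984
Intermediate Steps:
(2986268 + (-1409093 - 1*(-1926808)))*(A(167, -770) + 1651481) = (2986268 + (-1409093 - 1*(-1926808)))*(167 + 1651481) = (2986268 + (-1409093 + 1926808))*1651648 = (2986268 + 517715)*1651648 = 3503983*1651648 = 5787346513984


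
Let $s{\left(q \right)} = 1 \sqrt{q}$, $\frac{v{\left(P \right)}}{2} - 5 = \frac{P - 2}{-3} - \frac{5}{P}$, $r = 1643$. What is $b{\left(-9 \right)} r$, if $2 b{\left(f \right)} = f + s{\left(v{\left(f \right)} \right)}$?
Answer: $- \frac{14787}{2} + \frac{1643 \sqrt{166}}{6} \approx -3865.4$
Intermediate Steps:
$v{\left(P \right)} = \frac{34}{3} - \frac{10}{P} - \frac{2 P}{3}$ ($v{\left(P \right)} = 10 + 2 \left(\frac{P - 2}{-3} - \frac{5}{P}\right) = 10 + 2 \left(\left(P - 2\right) \left(- \frac{1}{3}\right) - \frac{5}{P}\right) = 10 + 2 \left(\left(-2 + P\right) \left(- \frac{1}{3}\right) - \frac{5}{P}\right) = 10 + 2 \left(\left(\frac{2}{3} - \frac{P}{3}\right) - \frac{5}{P}\right) = 10 + 2 \left(\frac{2}{3} - \frac{5}{P} - \frac{P}{3}\right) = 10 - \left(- \frac{4}{3} + \frac{10}{P} + \frac{2 P}{3}\right) = \frac{34}{3} - \frac{10}{P} - \frac{2 P}{3}$)
$s{\left(q \right)} = \sqrt{q}$
$b{\left(f \right)} = \frac{f}{2} + \frac{\sqrt{\frac{34}{3} - \frac{10}{f} - \frac{2 f}{3}}}{2}$ ($b{\left(f \right)} = \frac{f + \sqrt{\frac{34}{3} - \frac{10}{f} - \frac{2 f}{3}}}{2} = \frac{f}{2} + \frac{\sqrt{\frac{34}{3} - \frac{10}{f} - \frac{2 f}{3}}}{2}$)
$b{\left(-9 \right)} r = \left(\frac{1}{2} \left(-9\right) + \frac{\sqrt{102 - \frac{90}{-9} - -54}}{6}\right) 1643 = \left(- \frac{9}{2} + \frac{\sqrt{102 - -10 + 54}}{6}\right) 1643 = \left(- \frac{9}{2} + \frac{\sqrt{102 + 10 + 54}}{6}\right) 1643 = \left(- \frac{9}{2} + \frac{\sqrt{166}}{6}\right) 1643 = - \frac{14787}{2} + \frac{1643 \sqrt{166}}{6}$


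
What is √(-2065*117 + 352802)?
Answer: √111197 ≈ 333.46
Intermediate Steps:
√(-2065*117 + 352802) = √(-241605 + 352802) = √111197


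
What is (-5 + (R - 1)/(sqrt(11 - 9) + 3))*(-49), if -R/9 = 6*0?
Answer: 266 - 7*sqrt(2) ≈ 256.10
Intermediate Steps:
R = 0 (R = -54*0 = -9*0 = 0)
(-5 + (R - 1)/(sqrt(11 - 9) + 3))*(-49) = (-5 + (0 - 1)/(sqrt(11 - 9) + 3))*(-49) = (-5 - 1/(sqrt(2) + 3))*(-49) = (-5 - 1/(3 + sqrt(2)))*(-49) = 245 + 49/(3 + sqrt(2))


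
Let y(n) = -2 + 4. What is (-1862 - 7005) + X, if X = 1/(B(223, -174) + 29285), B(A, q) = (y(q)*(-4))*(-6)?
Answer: -260095710/29333 ≈ -8867.0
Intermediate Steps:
y(n) = 2
B(A, q) = 48 (B(A, q) = (2*(-4))*(-6) = -8*(-6) = 48)
X = 1/29333 (X = 1/(48 + 29285) = 1/29333 ≈ 3.4091e-5)
(-1862 - 7005) + X = (-1862 - 7005) + 1/29333 = -8867 + 1/29333 = -260095710/29333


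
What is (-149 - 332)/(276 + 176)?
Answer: -481/452 ≈ -1.0642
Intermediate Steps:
(-149 - 332)/(276 + 176) = -481/452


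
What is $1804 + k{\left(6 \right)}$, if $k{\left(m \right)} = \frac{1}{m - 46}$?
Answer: $\frac{72159}{40} \approx 1804.0$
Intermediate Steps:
$k{\left(m \right)} = \frac{1}{-46 + m}$
$1804 + k{\left(6 \right)} = 1804 + \frac{1}{-46 + 6} = 1804 + \frac{1}{-40} = 1804 - \frac{1}{40} = \frac{72159}{40}$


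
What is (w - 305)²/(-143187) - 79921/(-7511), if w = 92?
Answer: 3700960556/358492519 ≈ 10.324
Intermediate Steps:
(w - 305)²/(-143187) - 79921/(-7511) = (92 - 305)²/(-143187) - 79921/(-7511) = (-213)²*(-1/143187) - 79921*(-1/7511) = 45369*(-1/143187) + 79921/7511 = -15123/47729 + 79921/7511 = 3700960556/358492519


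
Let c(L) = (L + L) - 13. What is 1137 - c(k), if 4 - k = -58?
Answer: 1026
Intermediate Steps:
k = 62 (k = 4 - 1*(-58) = 4 + 58 = 62)
c(L) = -13 + 2*L (c(L) = 2*L - 13 = -13 + 2*L)
1137 - c(k) = 1137 - (-13 + 2*62) = 1137 - (-13 + 124) = 1137 - 1*111 = 1137 - 111 = 1026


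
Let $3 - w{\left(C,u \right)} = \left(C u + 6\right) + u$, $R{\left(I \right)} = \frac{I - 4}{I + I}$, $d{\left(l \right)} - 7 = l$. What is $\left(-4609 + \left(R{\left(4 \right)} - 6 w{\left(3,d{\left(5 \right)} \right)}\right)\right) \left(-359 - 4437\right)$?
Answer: $20637188$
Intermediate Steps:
$d{\left(l \right)} = 7 + l$
$R{\left(I \right)} = \frac{-4 + I}{2 I}$
$w{\left(C,u \right)} = -3 - u - C u$ ($w{\left(C,u \right)} = 3 - \left(\left(C u + 6\right) + u\right) = 3 - \left(\left(6 + C u\right) + u\right) = 3 - \left(6 + u + C u\right) = -3 - u - C u$)
$\left(-4609 + \left(R{\left(4 \right)} - 6 w{\left(3,d{\left(5 \right)} \right)}\right)\right) \left(-359 - 4437\right) = \left(-4609 - \left(6 \left(-3 - \left(7 + 5\right) - 3 \left(7 + 5\right)\right) - \frac{-4 + 4}{2 \cdot 4}\right)\right) \left(-359 - 4437\right) = \left(-4609 - \left(0 + 6 \left(-3 - 12 - 3 \cdot 12\right)\right)\right) \left(-4796\right) = \left(-4609 - 6 \left(-3 - 12 - 36\right)\right) \left(-4796\right) = \left(-4609 + \left(0 - -306\right)\right) \left(-4796\right) = \left(-4609 + \left(0 + 306\right)\right) \left(-4796\right) = \left(-4609 + 306\right) \left(-4796\right) = \left(-4303\right) \left(-4796\right) = 20637188$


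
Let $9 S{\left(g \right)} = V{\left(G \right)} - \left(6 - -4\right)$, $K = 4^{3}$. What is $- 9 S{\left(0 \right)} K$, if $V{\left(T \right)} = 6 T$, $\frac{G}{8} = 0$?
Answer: $640$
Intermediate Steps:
$K = 64$
$G = 0$ ($G = 8 \cdot 0 = 0$)
$S{\left(g \right)} = - \frac{10}{9}$ ($S{\left(g \right)} = \frac{6 \cdot 0 - \left(6 - -4\right)}{9} = \frac{0 - \left(6 + 4\right)}{9} = \frac{0 - 10}{9} = \frac{1}{9} \left(-10\right) = - \frac{10}{9}$)
$- 9 S{\left(0 \right)} K = \left(-9\right) \left(- \frac{10}{9}\right) 64 = 10 \cdot 64 = 640$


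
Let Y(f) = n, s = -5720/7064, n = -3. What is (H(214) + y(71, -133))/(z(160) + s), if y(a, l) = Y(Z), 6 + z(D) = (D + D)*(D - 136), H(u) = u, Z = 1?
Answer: 186313/6775427 ≈ 0.027498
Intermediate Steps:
s = -715/883 (s = -5720*1/7064 = -715/883 ≈ -0.80974)
z(D) = -6 + 2*D*(-136 + D) (z(D) = -6 + (D + D)*(D - 136) = -6 + (2*D)*(-136 + D) = -6 + 2*D*(-136 + D))
Y(f) = -3
y(a, l) = -3
(H(214) + y(71, -133))/(z(160) + s) = (214 - 3)/((-6 - 272*160 + 2*160**2) - 715/883) = 211/((-6 - 43520 + 2*25600) - 715/883) = 211/((-6 - 43520 + 51200) - 715/883) = 211/(7674 - 715/883) = 211/(6775427/883) = 211*(883/6775427) = 186313/6775427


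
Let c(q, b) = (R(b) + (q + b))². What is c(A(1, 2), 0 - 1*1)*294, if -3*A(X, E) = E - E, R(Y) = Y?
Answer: 1176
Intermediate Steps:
A(X, E) = 0 (A(X, E) = -(E - E)/3 = -⅓*0 = 0)
c(q, b) = (q + 2*b)² (c(q, b) = (b + (q + b))² = (b + (b + q))² = (q + 2*b)²)
c(A(1, 2), 0 - 1*1)*294 = (0 + 2*(0 - 1*1))²*294 = (0 + 2*(0 - 1))²*294 = (0 + 2*(-1))²*294 = (0 - 2)²*294 = (-2)²*294 = 4*294 = 1176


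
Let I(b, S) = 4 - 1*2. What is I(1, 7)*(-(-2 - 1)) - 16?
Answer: -10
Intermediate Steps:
I(b, S) = 2 (I(b, S) = 4 - 2 = 2)
I(1, 7)*(-(-2 - 1)) - 16 = 2*(-(-2 - 1)) - 16 = 2*(-1*(-3)) - 16 = 2*3 - 16 = 6 - 16 = -10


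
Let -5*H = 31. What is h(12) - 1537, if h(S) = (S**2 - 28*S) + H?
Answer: -8676/5 ≈ -1735.2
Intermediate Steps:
H = -31/5 (H = -1/5*31 = -31/5 ≈ -6.2000)
h(S) = -31/5 + S**2 - 28*S (h(S) = (S**2 - 28*S) - 31/5 = -31/5 + S**2 - 28*S)
h(12) - 1537 = (-31/5 + 12**2 - 28*12) - 1537 = (-31/5 + 144 - 336) - 1537 = -991/5 - 1537 = -8676/5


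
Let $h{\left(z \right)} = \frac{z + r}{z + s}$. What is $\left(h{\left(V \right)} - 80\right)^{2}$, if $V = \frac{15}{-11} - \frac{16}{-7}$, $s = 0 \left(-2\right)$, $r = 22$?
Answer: $\frac{15327225}{5041} \approx 3040.5$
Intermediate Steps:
$s = 0$
$V = \frac{71}{77}$ ($V = 15 \left(- \frac{1}{11}\right) - - \frac{16}{7} = - \frac{15}{11} + \frac{16}{7} = \frac{71}{77} \approx 0.92208$)
$h{\left(z \right)} = \frac{22 + z}{z}$ ($h{\left(z \right)} = \frac{z + 22}{z + 0} = \frac{22 + z}{z}$)
$\left(h{\left(V \right)} - 80\right)^{2} = \left(\frac{22 + \frac{71}{77}}{\frac{71}{77}} - 80\right)^{2} = \left(\frac{77}{71} \cdot \frac{1765}{77} - 80\right)^{2} = \left(\frac{1765}{71} - 80\right)^{2} = \left(- \frac{3915}{71}\right)^{2} = \frac{15327225}{5041}$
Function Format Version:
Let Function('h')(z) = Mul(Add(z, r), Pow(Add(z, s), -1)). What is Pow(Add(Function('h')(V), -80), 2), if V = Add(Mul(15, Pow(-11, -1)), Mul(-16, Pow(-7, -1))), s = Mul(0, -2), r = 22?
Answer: Rational(15327225, 5041) ≈ 3040.5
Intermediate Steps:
s = 0
V = Rational(71, 77) (V = Add(Mul(15, Rational(-1, 11)), Mul(-16, Rational(-1, 7))) = Add(Rational(-15, 11), Rational(16, 7)) = Rational(71, 77) ≈ 0.92208)
Function('h')(z) = Mul(Pow(z, -1), Add(22, z)) (Function('h')(z) = Mul(Add(z, 22), Pow(Add(z, 0), -1)) = Mul(Add(22, z), Pow(z, -1)) = Mul(Pow(z, -1), Add(22, z)))
Pow(Add(Function('h')(V), -80), 2) = Pow(Add(Mul(Pow(Rational(71, 77), -1), Add(22, Rational(71, 77))), -80), 2) = Pow(Add(Mul(Rational(77, 71), Rational(1765, 77)), -80), 2) = Pow(Add(Rational(1765, 71), -80), 2) = Pow(Rational(-3915, 71), 2) = Rational(15327225, 5041)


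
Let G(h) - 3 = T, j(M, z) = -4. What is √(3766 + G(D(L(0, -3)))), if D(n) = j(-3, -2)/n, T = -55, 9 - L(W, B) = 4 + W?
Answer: √3714 ≈ 60.943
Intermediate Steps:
L(W, B) = 5 - W (L(W, B) = 9 - (4 + W) = 9 + (-4 - W) = 5 - W)
D(n) = -4/n
G(h) = -52 (G(h) = 3 - 55 = -52)
√(3766 + G(D(L(0, -3)))) = √(3766 - 52) = √3714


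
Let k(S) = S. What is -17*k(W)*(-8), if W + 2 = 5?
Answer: 408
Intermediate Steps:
W = 3 (W = -2 + 5 = 3)
-17*k(W)*(-8) = -17*3*(-8) = -51*(-8) = 408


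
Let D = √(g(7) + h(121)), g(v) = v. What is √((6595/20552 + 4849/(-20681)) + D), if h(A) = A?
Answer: √(3903375421512966 + 361311052979343488*√2)/212517956 ≈ 3.3764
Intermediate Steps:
D = 8*√2 (D = √(7 + 121) = √128 = 8*√2 ≈ 11.314)
√((6595/20552 + 4849/(-20681)) + D) = √((6595/20552 + 4849/(-20681)) + 8*√2) = √((6595*(1/20552) + 4849*(-1/20681)) + 8*√2) = √((6595/20552 - 4849/20681) + 8*√2) = √(36734547/425035912 + 8*√2)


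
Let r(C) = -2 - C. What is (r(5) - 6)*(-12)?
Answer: 156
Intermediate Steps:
(r(5) - 6)*(-12) = ((-2 - 1*5) - 6)*(-12) = ((-2 - 5) - 6)*(-12) = (-7 - 6)*(-12) = -13*(-12) = 156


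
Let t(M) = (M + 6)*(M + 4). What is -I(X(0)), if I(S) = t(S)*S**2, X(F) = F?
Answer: 0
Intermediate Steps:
t(M) = (4 + M)*(6 + M) (t(M) = (6 + M)*(4 + M) = (4 + M)*(6 + M))
I(S) = S**2*(24 + S**2 + 10*S) (I(S) = (24 + S**2 + 10*S)*S**2 = S**2*(24 + S**2 + 10*S))
-I(X(0)) = -0**2*(24 + 0**2 + 10*0) = -0*(24 + 0 + 0) = -0*24 = -1*0 = 0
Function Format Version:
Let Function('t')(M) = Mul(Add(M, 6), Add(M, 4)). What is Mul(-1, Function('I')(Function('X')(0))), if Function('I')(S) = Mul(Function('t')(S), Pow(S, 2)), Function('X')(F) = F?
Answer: 0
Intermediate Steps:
Function('t')(M) = Mul(Add(4, M), Add(6, M)) (Function('t')(M) = Mul(Add(6, M), Add(4, M)) = Mul(Add(4, M), Add(6, M)))
Function('I')(S) = Mul(Pow(S, 2), Add(24, Pow(S, 2), Mul(10, S))) (Function('I')(S) = Mul(Add(24, Pow(S, 2), Mul(10, S)), Pow(S, 2)) = Mul(Pow(S, 2), Add(24, Pow(S, 2), Mul(10, S))))
Mul(-1, Function('I')(Function('X')(0))) = Mul(-1, Mul(Pow(0, 2), Add(24, Pow(0, 2), Mul(10, 0)))) = Mul(-1, Mul(0, Add(24, 0, 0))) = Mul(-1, Mul(0, 24)) = Mul(-1, 0) = 0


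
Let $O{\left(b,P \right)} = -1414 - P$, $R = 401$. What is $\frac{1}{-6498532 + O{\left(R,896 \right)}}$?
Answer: $- \frac{1}{6500842} \approx -1.5383 \cdot 10^{-7}$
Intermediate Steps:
$\frac{1}{-6498532 + O{\left(R,896 \right)}} = \frac{1}{-6498532 - 2310} = \frac{1}{-6500842} = - \frac{1}{6500842}$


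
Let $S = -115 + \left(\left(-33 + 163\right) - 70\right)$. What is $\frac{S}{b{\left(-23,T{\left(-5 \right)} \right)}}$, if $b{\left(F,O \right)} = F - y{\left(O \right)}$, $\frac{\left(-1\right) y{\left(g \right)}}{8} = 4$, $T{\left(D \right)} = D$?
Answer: $- \frac{55}{9} \approx -6.1111$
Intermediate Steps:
$y{\left(g \right)} = -32$ ($y{\left(g \right)} = \left(-8\right) 4 = -32$)
$b{\left(F,O \right)} = 32 + F$ ($b{\left(F,O \right)} = F - -32 = F + 32 = 32 + F$)
$S = -55$ ($S = -115 + \left(130 - 70\right) = -115 + 60 = -55$)
$\frac{S}{b{\left(-23,T{\left(-5 \right)} \right)}} = - \frac{55}{32 - 23} = - \frac{55}{9}$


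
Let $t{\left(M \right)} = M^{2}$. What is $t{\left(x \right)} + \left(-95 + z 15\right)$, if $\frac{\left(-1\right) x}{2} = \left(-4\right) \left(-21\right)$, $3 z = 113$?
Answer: $28694$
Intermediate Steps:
$z = \frac{113}{3}$ ($z = \frac{1}{3} \cdot 113 = \frac{113}{3} \approx 37.667$)
$x = -168$ ($x = - 2 \left(\left(-4\right) \left(-21\right)\right) = \left(-2\right) 84 = -168$)
$t{\left(x \right)} + \left(-95 + z 15\right) = \left(-168\right)^{2} + \left(-95 + \frac{113}{3} \cdot 15\right) = 28224 + \left(-95 + 565\right) = 28224 + 470 = 28694$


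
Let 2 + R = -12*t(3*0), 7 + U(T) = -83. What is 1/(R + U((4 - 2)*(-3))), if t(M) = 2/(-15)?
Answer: -5/452 ≈ -0.011062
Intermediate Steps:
U(T) = -90 (U(T) = -7 - 83 = -90)
t(M) = -2/15 (t(M) = 2*(-1/15) = -2/15)
R = -⅖ (R = -2 - 12*(-2/15) = -2 + 8/5 = -⅖ ≈ -0.40000)
1/(R + U((4 - 2)*(-3))) = 1/(-⅖ - 90) = 1/(-452/5) = -5/452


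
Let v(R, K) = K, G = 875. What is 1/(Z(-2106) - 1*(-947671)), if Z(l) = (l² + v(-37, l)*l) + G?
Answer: 1/9819018 ≈ 1.0184e-7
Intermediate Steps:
Z(l) = 875 + 2*l² (Z(l) = (l² + l*l) + 875 = (l² + l²) + 875 = 2*l² + 875 = 875 + 2*l²)
1/(Z(-2106) - 1*(-947671)) = 1/((875 + 2*(-2106)²) - 1*(-947671)) = 1/((875 + 2*4435236) + 947671) = 1/((875 + 8870472) + 947671) = 1/(8871347 + 947671) = 1/9819018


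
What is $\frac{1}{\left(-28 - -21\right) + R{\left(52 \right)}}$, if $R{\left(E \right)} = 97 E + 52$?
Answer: $\frac{1}{5089} \approx 0.0001965$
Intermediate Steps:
$R{\left(E \right)} = 52 + 97 E$
$\frac{1}{\left(-28 - -21\right) + R{\left(52 \right)}} = \frac{1}{\left(-28 - -21\right) + \left(52 + 97 \cdot 52\right)} = \frac{1}{\left(-28 + 21\right) + \left(52 + 5044\right)} = \frac{1}{-7 + 5096} = \frac{1}{5089}$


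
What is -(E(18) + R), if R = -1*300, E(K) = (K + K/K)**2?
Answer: -61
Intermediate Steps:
E(K) = (1 + K)**2 (E(K) = (K + 1)**2 = (1 + K)**2)
R = -300
-(E(18) + R) = -((1 + 18)**2 - 300) = -(19**2 - 300) = -(361 - 300) = -1*61 = -61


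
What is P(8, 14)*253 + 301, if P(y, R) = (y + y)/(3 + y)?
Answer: 669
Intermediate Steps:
P(y, R) = 2*y/(3 + y) (P(y, R) = (2*y)/(3 + y) = 2*y/(3 + y))
P(8, 14)*253 + 301 = (2*8/(3 + 8))*253 + 301 = (2*8/11)*253 + 301 = (2*8*(1/11))*253 + 301 = (16/11)*253 + 301 = 368 + 301 = 669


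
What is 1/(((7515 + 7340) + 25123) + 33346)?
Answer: 1/73324 ≈ 1.3638e-5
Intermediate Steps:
1/(((7515 + 7340) + 25123) + 33346) = 1/((14855 + 25123) + 33346) = 1/(39978 + 33346) = 1/73324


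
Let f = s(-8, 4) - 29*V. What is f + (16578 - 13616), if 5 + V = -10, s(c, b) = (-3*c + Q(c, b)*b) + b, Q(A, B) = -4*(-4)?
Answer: 3489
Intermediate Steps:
Q(A, B) = 16
s(c, b) = -3*c + 17*b (s(c, b) = (-3*c + 16*b) + b = -3*c + 17*b)
V = -15 (V = -5 - 10 = -15)
f = 527 (f = (-3*(-8) + 17*4) - 29*(-15) = (24 + 68) + 435 = 92 + 435 = 527)
f + (16578 - 13616) = 527 + (16578 - 13616) = 527 + 2962 = 3489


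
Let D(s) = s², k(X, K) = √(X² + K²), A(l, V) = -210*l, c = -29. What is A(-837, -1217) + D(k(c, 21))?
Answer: 177052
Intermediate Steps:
k(X, K) = √(K² + X²)
A(-837, -1217) + D(k(c, 21)) = -210*(-837) + (√(21² + (-29)²))² = 175770 + (√(441 + 841))² = 175770 + (√1282)² = 175770 + 1282 = 177052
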